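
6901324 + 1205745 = 8107069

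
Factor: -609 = -1*3^1*7^1*29^1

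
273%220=53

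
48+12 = 60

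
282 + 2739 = 3021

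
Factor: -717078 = -1 * 2^1 * 3^1 * 119513^1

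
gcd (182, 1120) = 14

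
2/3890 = 1/1945 ≈ 0.000514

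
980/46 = 490/23 ≈ 21.30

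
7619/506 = 15 + 29/506 ≈ 15.06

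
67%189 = 67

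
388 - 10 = 378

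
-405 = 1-406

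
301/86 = 7/2 = 3.50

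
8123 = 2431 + 5692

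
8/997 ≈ 0.00802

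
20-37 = -17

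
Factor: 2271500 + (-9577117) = -1*11^2*173^1*349^1 = -7305617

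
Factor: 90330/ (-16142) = -1 * 3^1 * 5^1 * 7^ (-1) * 1153^ (-1) * 3011^1 = -45165/8071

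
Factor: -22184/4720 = -1*2^ (-1)*5^ (-1)*47^1 = -47/10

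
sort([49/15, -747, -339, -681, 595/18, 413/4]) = [-747, -681, -339, 49/15, 595/18, 413/4]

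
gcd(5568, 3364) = 116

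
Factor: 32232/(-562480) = -1*2^(-1)*3^1*5^(-1)*17^1*89^(-1) = -51/890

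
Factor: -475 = -1*5^2*19^1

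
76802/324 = 38401/162 ≈ 237.04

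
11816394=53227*222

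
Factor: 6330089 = 1277^1 * 4957^1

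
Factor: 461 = 461^1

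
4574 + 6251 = 10825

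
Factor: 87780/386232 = 2^ (-1) * 5^1 * 11^ (-1) = 5/22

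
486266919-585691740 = -99424821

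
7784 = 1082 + 6702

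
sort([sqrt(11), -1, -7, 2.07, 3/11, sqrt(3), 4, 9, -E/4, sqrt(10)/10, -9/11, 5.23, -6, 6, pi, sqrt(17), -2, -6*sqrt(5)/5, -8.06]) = [-8.06, -7, -6, -6*sqrt(5)/5, -2, -1, -9/11, -E/4, 3/11, sqrt(10)/10, sqrt(3), 2.07, pi, sqrt(11), 4, sqrt(17), 5.23, 6, 9]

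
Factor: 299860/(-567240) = -1*2^(-1)*3^(-1)*11^1*47^1*163^(-1) = -517/978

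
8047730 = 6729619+1318111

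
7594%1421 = 489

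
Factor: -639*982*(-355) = 2^1*3^2*5^1*71^2*491^1 = 222761790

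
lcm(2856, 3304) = 168504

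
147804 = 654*226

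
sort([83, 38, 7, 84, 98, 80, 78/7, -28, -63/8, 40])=[-28, -63/8, 7, 78/7, 38, 40, 80, 83, 84, 98]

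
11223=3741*3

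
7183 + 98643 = 105826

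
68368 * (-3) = -205104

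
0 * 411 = 0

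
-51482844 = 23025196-74508040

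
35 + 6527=6562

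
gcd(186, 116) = 2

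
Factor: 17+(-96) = -1 * 79^1 = -79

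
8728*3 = 26184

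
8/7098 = 4/3549 ≈ 0.00113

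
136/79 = 1 + 57/79 ≈ 1.72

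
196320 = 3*65440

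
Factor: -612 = -1*2^2*3^2*17^1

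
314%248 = 66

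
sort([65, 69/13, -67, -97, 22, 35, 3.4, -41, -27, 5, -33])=[-97, -67, -41, -33, -27, 3.4, 5, 69/13, 22, 35, 65]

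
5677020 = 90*63078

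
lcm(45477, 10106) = 90954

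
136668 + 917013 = 1053681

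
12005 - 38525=-26520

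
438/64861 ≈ 0.00675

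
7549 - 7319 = 230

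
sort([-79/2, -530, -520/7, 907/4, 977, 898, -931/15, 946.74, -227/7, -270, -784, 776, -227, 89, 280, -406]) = [-784, -530, -406, -270, -227, -520/7, -931/15, -79/2, -227/7, 89, 907/4, 280, 776, 898, 946.74, 977]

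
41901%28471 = 13430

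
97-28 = 69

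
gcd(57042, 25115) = 1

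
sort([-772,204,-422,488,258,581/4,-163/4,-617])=[-772,-617,-422,-163/4,581/4,204,258,488]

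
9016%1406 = 580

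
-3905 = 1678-5583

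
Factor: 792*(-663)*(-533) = 2^3*3^3*11^1*13^2*17^1*41^1 = 279876168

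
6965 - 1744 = 5221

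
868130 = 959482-91352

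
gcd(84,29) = 1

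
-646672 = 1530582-2177254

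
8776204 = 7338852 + 1437352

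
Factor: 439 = 439^1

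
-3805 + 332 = -3473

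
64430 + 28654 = 93084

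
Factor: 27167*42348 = 2^2*3^1*7^1*3529^1*3881^1 = 1150468116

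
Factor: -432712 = -1*2^3*7^1*7727^1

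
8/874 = 4/437 ≈ 0.00915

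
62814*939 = 58982346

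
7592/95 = 79 + 87/95 ≈ 79.92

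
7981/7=1140 + 1/7≈1140.14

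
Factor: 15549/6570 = 2^(-1)*3^(-1)*5^(-1)*71^1 = 71/30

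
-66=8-74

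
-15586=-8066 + -7520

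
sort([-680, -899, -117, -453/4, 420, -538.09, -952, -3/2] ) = [-952, -899, -680, -538.09, -117, -453/4, -3/2, 420] 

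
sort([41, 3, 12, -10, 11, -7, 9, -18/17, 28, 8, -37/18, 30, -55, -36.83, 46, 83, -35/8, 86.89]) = [-55, -36.83, -10, -7, -35/8, -37/18, -18/17, 3, 8, 9, 11, 12, 28, 30, 41, 46, 83, 86.89]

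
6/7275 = 2/2425 ≈ 0.000825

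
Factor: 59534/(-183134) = -1*7^(-1)*17^2*127^(-1) = -289/889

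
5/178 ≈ 0.0281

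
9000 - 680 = 8320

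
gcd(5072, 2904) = 8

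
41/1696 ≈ 0.0242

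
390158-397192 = -7034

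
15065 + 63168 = 78233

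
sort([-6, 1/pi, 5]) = [-6, 1/pi, 5]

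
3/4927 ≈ 0.000609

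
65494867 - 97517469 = -32022602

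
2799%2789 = 10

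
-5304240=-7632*695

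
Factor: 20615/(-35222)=-1 * 2^(-1) * 5^1 * 7^1 * 11^(-1) * 19^1 * 31^1 * 1601^(-1)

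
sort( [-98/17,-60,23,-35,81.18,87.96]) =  [-60,-35,-98/17,23,81.18,87.96]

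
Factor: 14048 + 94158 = 2^1*7^1*59^1*131^1 = 108206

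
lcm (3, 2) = 6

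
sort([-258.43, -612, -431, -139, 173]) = [-612, -431, -258.43, -139, 173]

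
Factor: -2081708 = -1*2^2*520427^1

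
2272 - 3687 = -1415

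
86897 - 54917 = 31980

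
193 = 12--181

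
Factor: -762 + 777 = 3^1*5^1 = 15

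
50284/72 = 698 + 7/18 ≈ 698.39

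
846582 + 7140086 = 7986668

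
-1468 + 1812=344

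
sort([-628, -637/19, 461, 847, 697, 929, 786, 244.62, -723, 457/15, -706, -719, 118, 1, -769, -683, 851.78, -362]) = [-769, -723, -719, -706, -683, -628, -362, -637/19, 1, 457/15, 118, 244.62, 461, 697, 786, 847, 851.78, 929]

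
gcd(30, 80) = 10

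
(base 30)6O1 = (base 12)3661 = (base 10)6121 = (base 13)2A2B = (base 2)1011111101001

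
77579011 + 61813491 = 139392502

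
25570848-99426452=-73855604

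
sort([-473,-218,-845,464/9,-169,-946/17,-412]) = [-845,-473,-412,-218,-169,-946/17,464/9]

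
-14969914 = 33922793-48892707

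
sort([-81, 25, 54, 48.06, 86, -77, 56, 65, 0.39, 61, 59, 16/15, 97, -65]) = [-81, -77, -65, 0.39, 16/15, 25, 48.06, 54, 56, 59, 61, 65, 86, 97]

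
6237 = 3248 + 2989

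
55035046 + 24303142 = 79338188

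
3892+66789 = 70681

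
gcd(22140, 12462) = 6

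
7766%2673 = 2420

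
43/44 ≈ 0.977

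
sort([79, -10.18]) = [-10.18, 79]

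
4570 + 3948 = 8518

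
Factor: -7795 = -1 * 5^1 * 1559^1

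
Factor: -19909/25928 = -1*2^(-3)*7^(-1)*43^1 = -43/56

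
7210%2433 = 2344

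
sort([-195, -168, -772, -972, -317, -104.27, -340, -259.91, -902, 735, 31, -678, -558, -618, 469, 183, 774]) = [-972, -902, -772, -678, -618, -558, -340, -317, -259.91, -195, -168, -104.27, 31, 183, 469, 735, 774]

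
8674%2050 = 474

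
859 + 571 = 1430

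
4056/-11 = -368 - 8/11≈-368.73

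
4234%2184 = 2050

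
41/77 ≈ 0.532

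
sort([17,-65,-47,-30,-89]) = [-89,-65,-47,-30,17]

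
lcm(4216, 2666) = 181288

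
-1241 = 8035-9276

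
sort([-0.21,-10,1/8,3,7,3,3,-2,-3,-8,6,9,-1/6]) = [-10,-8,-3,-2,-0.21,-1/6,1/8,3,3,3,6,7,9]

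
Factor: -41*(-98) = 2^1*7^2*41^1 = 4018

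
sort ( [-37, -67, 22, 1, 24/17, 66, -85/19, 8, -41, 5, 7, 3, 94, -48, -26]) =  [-67, -48, -41, -37, -26, -85/19, 1, 24/17, 3, 5, 7, 8, 22, 66, 94]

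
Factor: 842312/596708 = 2^1*7^(-1)*101^(-1)*499^1 = 998/707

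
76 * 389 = 29564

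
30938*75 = 2320350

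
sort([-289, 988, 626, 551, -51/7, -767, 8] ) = [-767, -289, -51/7, 8, 551, 626, 988] 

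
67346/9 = 7482 + 8/9 ≈ 7482.89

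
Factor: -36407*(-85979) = 7^2*127^1*677^1*743^1 = 3130237453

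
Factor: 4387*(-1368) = -1*2^3*3^2*19^1*41^1*107^1 = -6001416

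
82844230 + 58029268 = 140873498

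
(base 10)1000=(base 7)2626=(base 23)1kb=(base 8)1750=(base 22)21a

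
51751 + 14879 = 66630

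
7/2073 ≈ 0.00338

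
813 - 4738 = -3925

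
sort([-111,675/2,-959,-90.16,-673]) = [-959,-673,-111,-90.16,675/2]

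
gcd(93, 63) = 3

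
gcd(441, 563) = 1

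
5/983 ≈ 0.00509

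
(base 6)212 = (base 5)310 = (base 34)2c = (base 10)80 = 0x50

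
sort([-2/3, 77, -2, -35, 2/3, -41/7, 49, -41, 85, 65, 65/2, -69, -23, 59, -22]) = [-69, -41, -35, -23, -22, -41/7, -2, -2/3, 2/3, 65/2, 49, 59, 65, 77, 85]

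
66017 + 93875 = 159892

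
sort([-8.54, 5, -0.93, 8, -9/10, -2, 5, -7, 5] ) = [-8.54, -7, -2, -0.93, -9/10, 5, 5, 5, 8] 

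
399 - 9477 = -9078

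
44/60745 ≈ 0.000724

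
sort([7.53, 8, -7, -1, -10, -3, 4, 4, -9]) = [-10, -9, -7, -3, -1, 4, 4, 7.53, 8]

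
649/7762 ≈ 0.0836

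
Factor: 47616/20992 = 3^1*31^1*41^(-1) = 93/41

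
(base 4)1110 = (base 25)39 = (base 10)84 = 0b1010100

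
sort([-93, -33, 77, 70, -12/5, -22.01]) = [-93, -33, -22.01, -12/5, 70, 77]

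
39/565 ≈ 0.0690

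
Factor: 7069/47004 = 2^(-2) * 3^(-1) * 3917^(-1) * 7069^1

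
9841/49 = 200 + 41/49 ≈ 200.84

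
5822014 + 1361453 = 7183467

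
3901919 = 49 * 79631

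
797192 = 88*9059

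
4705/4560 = 1 + 29/912 ≈ 1.03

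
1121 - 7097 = -5976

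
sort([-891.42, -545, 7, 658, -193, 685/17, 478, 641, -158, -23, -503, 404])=[-891.42, -545, -503, -193, -158, -23, 7, 685/17, 404, 478, 641, 658]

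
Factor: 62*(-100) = -1*2^3*5^2*31^1 = -6200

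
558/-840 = -93/140 ≈ -0.664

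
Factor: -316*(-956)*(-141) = -1*2^4*3^1*47^1*79^1*239^1 = -42595536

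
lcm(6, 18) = 18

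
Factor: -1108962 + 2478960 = 2^1*3^2*7^1*83^1*131^1 = 1369998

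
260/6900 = 13/345 ≈ 0.0377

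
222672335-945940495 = -723268160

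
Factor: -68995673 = -1 * 17^1 * 4058569^1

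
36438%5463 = 3660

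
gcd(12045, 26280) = 1095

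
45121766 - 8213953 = 36907813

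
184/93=1+91/93 ≈ 1.98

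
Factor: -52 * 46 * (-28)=2^5 * 7^1 * 13^1 * 23^1=66976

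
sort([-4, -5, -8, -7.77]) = [-8, -7.77, -5, -4]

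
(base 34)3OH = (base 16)10CD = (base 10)4301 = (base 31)4EN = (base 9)5808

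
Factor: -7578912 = -1*2^5*3^1*11^1*7177^1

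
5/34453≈0.000145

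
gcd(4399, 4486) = 1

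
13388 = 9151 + 4237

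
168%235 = 168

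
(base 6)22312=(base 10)3140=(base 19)8d5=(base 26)4gk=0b110001000100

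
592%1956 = 592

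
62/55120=31/27560 ≈ 0.00112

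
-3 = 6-9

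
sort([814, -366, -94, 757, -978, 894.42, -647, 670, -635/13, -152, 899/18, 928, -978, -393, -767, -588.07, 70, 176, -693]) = [-978, -978, -767, -693, -647, -588.07, -393, -366, -152, -94, -635/13, 899/18, 70, 176, 670, 757, 814, 894.42, 928]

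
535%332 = 203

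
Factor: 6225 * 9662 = 2^1 * 3^1 * 5^2 * 83^1 * 4831^1 = 60145950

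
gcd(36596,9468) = 4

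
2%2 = 0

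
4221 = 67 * 63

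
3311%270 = 71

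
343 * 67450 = 23135350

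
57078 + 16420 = 73498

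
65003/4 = 16250 + 3/4 = 16250.75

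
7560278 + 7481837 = 15042115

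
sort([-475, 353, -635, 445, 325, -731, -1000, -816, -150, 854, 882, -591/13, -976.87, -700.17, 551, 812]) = [-1000, -976.87, -816, -731, -700.17, -635, -475, -150, -591/13, 325, 353, 445, 551, 812, 854, 882]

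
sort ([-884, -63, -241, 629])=[-884, -241, -63, 629]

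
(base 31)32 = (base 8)137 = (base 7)164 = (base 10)95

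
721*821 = 591941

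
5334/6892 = 2667/3446 ≈ 0.774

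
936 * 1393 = 1303848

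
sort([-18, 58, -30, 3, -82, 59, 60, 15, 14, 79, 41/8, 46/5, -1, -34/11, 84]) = [-82, -30, -18, -34/11, -1, 3, 41/8, 46/5, 14, 15, 58, 59, 60, 79, 84]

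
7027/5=1405 + 2/5=1405.40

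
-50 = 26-76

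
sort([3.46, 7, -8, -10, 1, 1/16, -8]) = [-10, -8, -8, 1/16, 1, 3.46, 7]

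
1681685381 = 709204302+972481079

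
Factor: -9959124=-1*2^2*3^1*7^1*53^1*2237^1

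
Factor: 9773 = 29^1*337^1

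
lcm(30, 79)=2370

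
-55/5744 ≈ -0.00958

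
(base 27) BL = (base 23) DJ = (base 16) 13E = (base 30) AI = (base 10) 318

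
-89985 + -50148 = -140133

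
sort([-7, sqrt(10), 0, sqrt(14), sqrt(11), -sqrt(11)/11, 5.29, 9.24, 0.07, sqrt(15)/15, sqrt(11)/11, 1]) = [-7, -sqrt(11)/11, 0, 0.07, sqrt(15)/15, sqrt(11)/11, 1, sqrt(10), sqrt(11), sqrt(14), 5.29, 9.24]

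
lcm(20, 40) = 40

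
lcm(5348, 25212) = 176484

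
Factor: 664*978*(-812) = -1*2^6*3^1*7^1*29^1*83^1*163^1 = -527306304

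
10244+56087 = 66331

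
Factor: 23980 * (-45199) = -1 * 2^2 * 5^1 * 7^1 * 11^2 * 109^1 * 587^1 = -1083872020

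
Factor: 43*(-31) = -1*31^1*43^1 = -1333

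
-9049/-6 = 1508 + 1/6 ≈ 1508.17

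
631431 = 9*70159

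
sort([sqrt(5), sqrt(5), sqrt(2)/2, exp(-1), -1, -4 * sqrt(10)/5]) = [-4 * sqrt(10)/5, -1, exp(-1), sqrt(2)/2, sqrt(5), sqrt(5)]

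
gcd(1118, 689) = 13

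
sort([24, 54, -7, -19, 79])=[-19, -7, 24, 54, 79]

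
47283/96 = 492 + 17/32 ≈ 492.53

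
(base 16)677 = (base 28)233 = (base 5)23110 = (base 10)1655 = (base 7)4553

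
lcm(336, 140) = 1680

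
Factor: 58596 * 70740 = 2^4 * 3^4 * 5^1 * 19^1 * 131^1 * 257^1 = 4145081040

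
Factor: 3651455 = 5^1*167^1*4373^1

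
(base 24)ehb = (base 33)7q2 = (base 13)3b27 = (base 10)8483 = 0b10000100100011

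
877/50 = 17 + 27/50 = 17.54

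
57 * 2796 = 159372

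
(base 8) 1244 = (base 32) l4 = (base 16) 2a4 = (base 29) n9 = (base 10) 676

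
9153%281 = 161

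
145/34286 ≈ 0.00423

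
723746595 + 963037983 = 1686784578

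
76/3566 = 38/1783 ≈ 0.0213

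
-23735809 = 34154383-57890192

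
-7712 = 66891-74603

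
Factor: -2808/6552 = -1*3^1*7^(-1) = -3/7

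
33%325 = 33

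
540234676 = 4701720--535532956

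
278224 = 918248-640024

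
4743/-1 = -4743 = -4743.00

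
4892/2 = 2446 = 2446.00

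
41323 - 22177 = 19146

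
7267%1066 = 871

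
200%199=1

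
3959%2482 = 1477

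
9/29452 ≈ 0.000306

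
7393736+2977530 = 10371266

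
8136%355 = 326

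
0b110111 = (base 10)55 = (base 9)61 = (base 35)1k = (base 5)210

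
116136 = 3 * 38712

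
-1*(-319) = 319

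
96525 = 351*275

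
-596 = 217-813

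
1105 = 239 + 866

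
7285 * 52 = 378820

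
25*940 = 23500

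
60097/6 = 10016 + 1/6 ≈ 10016.17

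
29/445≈0.0652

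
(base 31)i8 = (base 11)475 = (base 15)27b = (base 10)566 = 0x236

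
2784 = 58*48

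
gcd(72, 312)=24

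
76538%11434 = 7934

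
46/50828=23/25414 ≈ 0.000905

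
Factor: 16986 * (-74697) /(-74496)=2^(-7) * 3^1 * 7^1 * 19^1 * 97^(-1) * 149^1 * 3557^1=211467207/12416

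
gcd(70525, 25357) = 1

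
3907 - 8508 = -4601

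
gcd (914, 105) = 1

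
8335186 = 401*20786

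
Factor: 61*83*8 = 2^3*61^1*83^1 = 40504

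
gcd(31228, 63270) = 74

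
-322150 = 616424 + -938574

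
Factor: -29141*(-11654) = 2^1*7^1*23^1*181^1*5827^1 = 339609214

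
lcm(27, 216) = 216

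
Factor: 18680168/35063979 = 2^3 * 3^(-1) * 13^1 * 17^(-1) * 41^(-2) * 53^1 * 409^(-1) * 3389^1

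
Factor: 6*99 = 2^1*3^3*11^1 = 594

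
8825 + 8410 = 17235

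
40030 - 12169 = 27861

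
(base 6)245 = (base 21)4h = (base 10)101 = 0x65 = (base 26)3n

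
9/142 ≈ 0.0634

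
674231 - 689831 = -15600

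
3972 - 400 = 3572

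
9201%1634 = 1031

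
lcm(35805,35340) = 2721180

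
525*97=50925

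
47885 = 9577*5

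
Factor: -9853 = -1*59^1*167^1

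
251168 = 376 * 668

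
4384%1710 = 964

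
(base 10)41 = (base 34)17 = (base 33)18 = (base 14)2d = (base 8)51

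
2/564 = 1/282 ≈ 0.00355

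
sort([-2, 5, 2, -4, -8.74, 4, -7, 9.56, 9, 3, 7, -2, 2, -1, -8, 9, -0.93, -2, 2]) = [-8.74, -8, -7, -4, -2, -2, -2, -1, -0.93, 2, 2, 2, 3, 4, 5, 7, 9, 9, 9.56]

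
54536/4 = 13634 = 13634.00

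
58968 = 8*7371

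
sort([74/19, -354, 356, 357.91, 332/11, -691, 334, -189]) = [-691, -354, -189, 74/19, 332/11, 334, 356, 357.91]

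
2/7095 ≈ 0.000282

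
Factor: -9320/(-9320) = 1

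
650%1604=650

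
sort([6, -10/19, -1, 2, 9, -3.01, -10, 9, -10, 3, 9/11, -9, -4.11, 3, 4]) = [-10, -10, -9, -4.11, -3.01, -1, -10/19, 9/11, 2, 3, 3, 4, 6, 9, 9]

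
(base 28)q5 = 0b1011011101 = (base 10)733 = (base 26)125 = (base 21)1dj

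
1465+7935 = 9400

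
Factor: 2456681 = 19^1*239^1*541^1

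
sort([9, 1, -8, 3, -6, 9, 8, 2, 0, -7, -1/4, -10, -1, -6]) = [-10, -8, -7, -6, -6, -1, -1/4, 0, 1, 2, 3, 8, 9, 9]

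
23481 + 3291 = 26772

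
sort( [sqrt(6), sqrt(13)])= [sqrt(6), sqrt(13)]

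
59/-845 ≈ -0.0698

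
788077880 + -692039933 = 96037947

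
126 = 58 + 68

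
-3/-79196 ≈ 0.0000379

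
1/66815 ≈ 0.0000150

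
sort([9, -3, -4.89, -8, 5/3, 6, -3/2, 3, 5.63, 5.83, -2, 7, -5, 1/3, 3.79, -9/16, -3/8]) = [-8, -5, -4.89, -3, -2, -3/2, -9/16, -3/8, 1/3, 5/3, 3, 3.79, 5.63, 5.83, 6, 7, 9]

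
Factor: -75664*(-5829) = 2^4*3^1*29^1*67^1*4729^1 = 441045456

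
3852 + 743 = 4595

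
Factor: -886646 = -1*2^1*29^1*15287^1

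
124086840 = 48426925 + 75659915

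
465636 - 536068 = -70432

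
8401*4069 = 34183669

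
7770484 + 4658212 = 12428696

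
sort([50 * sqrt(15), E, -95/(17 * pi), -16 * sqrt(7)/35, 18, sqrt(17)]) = [-95/(17 * pi), -16 * sqrt(7)/35, E, sqrt(17), 18, 50 * sqrt(15)]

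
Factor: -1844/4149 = -1*2^2*3^(-2) = -4/9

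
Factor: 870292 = 2^2*217573^1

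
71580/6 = 11930 = 11930.00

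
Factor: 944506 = 2^1 * 472253^1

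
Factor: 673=673^1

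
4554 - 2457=2097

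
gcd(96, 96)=96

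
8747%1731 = 92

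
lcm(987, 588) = 27636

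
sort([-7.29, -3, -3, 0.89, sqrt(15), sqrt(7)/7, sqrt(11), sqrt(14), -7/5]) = [-7.29, -3, -3, -7/5, sqrt(7)/7, 0.89, sqrt(11), sqrt(14), sqrt(15)]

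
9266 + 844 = 10110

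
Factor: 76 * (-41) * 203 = -1 * 2^2 * 7^1 * 19^1 * 29^1 * 41^1 = -632548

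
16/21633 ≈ 0.000740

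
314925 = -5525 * (-57)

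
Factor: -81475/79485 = -1*3^(-1)*5^1*7^(-1)*757^(-1)*3259^1 = -16295/15897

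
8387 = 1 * 8387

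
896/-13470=-448/6735≈-0.0665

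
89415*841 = 75198015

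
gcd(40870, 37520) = 670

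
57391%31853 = 25538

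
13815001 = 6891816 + 6923185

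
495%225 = 45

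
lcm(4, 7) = 28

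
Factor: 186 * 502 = 2^2 * 3^1 * 31^1 * 251^1 = 93372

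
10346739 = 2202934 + 8143805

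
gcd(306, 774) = 18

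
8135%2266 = 1337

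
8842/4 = 4421/2 = 2210.50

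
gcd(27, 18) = 9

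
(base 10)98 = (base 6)242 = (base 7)200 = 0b1100010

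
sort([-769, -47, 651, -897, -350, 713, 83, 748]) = [-897, -769, -350, -47, 83, 651, 713, 748]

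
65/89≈0.730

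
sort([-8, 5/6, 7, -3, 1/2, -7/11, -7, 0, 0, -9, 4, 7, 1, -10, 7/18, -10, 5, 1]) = [-10, -10, -9, -8, -7, -3, -7/11, 0, 0, 7/18, 1/2, 5/6, 1, 1, 4, 5, 7, 7]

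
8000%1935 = 260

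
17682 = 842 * 21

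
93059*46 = 4280714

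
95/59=1 + 36/59 ≈ 1.61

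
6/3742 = 3/1871 ≈ 0.00160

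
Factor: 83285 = 5^1 * 16657^1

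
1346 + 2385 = 3731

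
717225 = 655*1095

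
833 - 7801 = -6968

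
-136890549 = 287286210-424176759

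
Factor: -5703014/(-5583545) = 2^1 * 5^(-1) * 11^(-3) * 503^1 * 839^(-1) * 5669^1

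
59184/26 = 29592/13 ≈ 2276.31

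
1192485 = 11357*105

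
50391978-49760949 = 631029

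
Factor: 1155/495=3^(-1)*7^1=7/3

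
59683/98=609+1/98 ≈ 609.01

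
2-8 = -6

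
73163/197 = 371 + 76/197 ≈ 371.39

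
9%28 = 9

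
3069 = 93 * 33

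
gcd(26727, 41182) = 59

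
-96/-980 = 24/245≈0.0980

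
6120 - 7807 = -1687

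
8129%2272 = 1313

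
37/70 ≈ 0.529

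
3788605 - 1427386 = 2361219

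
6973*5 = 34865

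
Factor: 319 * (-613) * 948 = -1 * 2^2 * 3^1 * 11^1 * 29^1 * 79^1 * 613^1 = -185378556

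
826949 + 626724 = 1453673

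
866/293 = 2 + 280/293 ≈ 2.96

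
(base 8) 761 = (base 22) 10d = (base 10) 497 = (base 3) 200102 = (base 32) fh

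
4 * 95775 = 383100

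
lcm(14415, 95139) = 475695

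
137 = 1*137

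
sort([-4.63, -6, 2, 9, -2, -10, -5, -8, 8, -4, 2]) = [-10, -8, -6, -5, -4.63, -4, -2, 2, 2, 8, 9]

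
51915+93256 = 145171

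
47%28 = 19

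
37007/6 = 6167 + 5/6≈6167.83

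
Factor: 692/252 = 3^(-2)*7^(-1)*173^1 = 173/63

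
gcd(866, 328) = 2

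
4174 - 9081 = -4907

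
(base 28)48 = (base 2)1111000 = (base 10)120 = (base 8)170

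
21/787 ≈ 0.0267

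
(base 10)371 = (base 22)gj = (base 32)bj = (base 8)563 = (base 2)101110011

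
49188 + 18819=68007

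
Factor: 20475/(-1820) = -1*2^(-2)*3^2*5^1 = -45/4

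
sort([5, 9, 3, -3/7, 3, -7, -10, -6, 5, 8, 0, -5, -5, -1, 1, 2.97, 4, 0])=[-10, -7, -6, -5, -5, -1, -3/7, 0, 0, 1, 2.97, 3, 3, 4, 5, 5, 8, 9]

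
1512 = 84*18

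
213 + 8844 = 9057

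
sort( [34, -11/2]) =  [-11/2, 34]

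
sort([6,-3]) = [-3,6]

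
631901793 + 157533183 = 789434976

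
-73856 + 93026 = 19170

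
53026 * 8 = 424208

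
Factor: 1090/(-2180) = -1 * 2^(-1) = -1/2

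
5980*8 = 47840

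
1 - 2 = -1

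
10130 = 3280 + 6850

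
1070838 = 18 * 59491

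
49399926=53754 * 919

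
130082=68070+62012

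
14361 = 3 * 4787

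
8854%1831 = 1530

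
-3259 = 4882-8141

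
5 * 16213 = 81065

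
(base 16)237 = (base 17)1g6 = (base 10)567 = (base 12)3b3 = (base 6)2343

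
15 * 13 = 195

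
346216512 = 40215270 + 306001242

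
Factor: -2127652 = -1 * 2^2 * 17^1 * 67^1 * 467^1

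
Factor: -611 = -1 * 13^1 * 47^1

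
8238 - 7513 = 725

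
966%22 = 20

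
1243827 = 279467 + 964360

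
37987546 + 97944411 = 135931957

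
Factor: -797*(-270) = 2^1*3^3*5^1*797^1 = 215190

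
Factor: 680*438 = 2^4*3^1*5^1*17^1*73^1 = 297840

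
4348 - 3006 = 1342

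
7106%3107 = 892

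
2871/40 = 71 + 31/40 ≈ 71.78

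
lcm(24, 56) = 168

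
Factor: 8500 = 2^2 * 5^3 * 17^1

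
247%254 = 247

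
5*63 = 315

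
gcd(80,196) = 4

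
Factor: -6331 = -1 * 13^1 * 487^1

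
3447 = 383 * 9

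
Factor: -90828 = -1*2^2*3^3*29^2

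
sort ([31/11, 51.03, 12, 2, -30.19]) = [-30.19, 2, 31/11, 12, 51.03]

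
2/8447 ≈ 0.000237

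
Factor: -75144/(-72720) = 2^(-1)*3^(-1)*5^(-1)*31^1 = 31/30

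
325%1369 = 325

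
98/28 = 7/2 = 3.50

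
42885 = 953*45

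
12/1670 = 6/835 ≈ 0.00719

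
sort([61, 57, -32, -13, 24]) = [-32, -13, 24, 57, 61]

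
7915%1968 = 43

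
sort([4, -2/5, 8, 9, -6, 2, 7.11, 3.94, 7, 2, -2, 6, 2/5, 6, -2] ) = [-6, -2, -2, -2/5, 2/5, 2, 2, 3.94, 4, 6, 6, 7, 7.11, 8, 9] 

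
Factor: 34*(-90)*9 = -1*2^2*3^4*5^1*17^1 = -27540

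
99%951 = 99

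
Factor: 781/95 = 5^(-1) * 11^1 * 19^(-1) * 71^1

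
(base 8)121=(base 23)3c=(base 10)81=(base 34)2d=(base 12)69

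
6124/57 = 107 + 25/57 ≈ 107.44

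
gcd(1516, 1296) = 4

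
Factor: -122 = -1 * 2^1 * 61^1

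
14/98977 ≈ 0.000141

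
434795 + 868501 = 1303296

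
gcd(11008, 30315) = 43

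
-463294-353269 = -816563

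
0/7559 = 0 = 0.00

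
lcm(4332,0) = 0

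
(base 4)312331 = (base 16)dbd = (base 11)2708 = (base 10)3517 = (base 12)2051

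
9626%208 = 58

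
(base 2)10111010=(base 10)186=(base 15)c6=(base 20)96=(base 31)60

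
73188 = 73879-691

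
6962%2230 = 272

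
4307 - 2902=1405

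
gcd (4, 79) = 1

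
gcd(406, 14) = 14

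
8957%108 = 101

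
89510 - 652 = 88858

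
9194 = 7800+1394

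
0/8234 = 0 = 0.00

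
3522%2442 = 1080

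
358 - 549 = -191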